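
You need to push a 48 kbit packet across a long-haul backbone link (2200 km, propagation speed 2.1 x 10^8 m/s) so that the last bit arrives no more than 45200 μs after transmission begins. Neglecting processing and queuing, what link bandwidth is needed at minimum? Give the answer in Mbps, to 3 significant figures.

Propagation delay = 2200000 / 210000000 = 10476.2 μs.
Transmission budget = 45200 − 10476.2 = 34723.8 μs.
R ≥ L / t_tx = 48000 bits / 0.0347238 s = 1.38 Mbps.

1.38 Mbps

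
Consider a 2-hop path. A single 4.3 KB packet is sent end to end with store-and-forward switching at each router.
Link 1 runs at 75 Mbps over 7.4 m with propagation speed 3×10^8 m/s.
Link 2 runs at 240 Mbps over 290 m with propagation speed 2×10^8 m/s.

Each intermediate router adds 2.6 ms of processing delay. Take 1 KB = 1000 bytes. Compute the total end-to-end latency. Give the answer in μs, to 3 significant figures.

L = 34400 bits.
Transmission delays (L/R per hop): 458.667, 143.333 μs; sum = 602 μs.
Propagation delays (d/s per hop): 0.0246667, 1.45 μs; sum = 1.47467 μs.
Processing at 1 router(s): 1 × 2.6 ms = 2600 μs.
End-to-end = 3200 μs.

3200 μs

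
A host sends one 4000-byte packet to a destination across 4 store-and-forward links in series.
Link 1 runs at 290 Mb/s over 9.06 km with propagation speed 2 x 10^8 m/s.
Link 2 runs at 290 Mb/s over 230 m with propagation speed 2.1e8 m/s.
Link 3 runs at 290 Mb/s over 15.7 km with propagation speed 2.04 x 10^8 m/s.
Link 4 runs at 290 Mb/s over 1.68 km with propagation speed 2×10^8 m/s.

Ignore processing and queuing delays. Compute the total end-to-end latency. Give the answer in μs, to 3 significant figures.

L = 4000 × 8 = 32000 bits.
Transmission delay per hop = L/R = 32000/290000000 = 110.345 μs; 4 hops → 441.379 μs.
Propagation delays (d/s per hop): 45.3, 1.09524, 76.9608, 8.4 μs; sum = 131.756 μs.
End-to-end = 573 μs.

573 μs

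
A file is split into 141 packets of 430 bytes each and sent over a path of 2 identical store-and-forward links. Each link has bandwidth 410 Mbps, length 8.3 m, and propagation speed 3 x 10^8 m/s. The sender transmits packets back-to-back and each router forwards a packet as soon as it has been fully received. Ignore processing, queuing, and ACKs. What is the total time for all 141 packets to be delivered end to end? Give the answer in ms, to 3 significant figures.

Per-hop transmission t_tx = L/R = 3440/410000000 = 0.00839024 ms.
Per-hop propagation t_prop = 8.3/300000000 = 2.76667e-05 ms.
Pipeline fill: first packet needs 2·t_tx to clear all hops; remaining 140 packets each add one t_tx.
Total = (2+141-1)·t_tx + 2·t_prop = 142·0.00839024 + 2·2.76667e-05 = 1.19 ms.

1.19 ms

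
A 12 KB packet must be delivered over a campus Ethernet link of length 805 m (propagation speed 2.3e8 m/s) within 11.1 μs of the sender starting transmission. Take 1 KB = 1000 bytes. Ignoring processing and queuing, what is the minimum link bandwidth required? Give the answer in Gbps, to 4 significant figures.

12.63 Gbps

L = 96000 bits.
Propagation delay = 805 / 2.3e+08 = 3.5 μs.
Transmission budget = 11.1 − 3.5 = 7.6 μs.
R ≥ L / t_tx = 96000 bits / 7.6e-06 s = 12.63 Gbps.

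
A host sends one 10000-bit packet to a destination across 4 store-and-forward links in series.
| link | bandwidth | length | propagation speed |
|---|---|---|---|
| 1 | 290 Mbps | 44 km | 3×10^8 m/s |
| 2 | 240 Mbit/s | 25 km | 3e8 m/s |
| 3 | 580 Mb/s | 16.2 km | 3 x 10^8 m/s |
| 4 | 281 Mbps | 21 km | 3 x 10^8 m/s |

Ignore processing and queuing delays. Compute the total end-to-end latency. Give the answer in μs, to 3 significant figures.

Transmission delays (L/R per hop): 34.4828, 41.6667, 17.2414, 35.5872 μs; sum = 128.978 μs.
Propagation delays (d/s per hop): 146.667, 83.3333, 54, 70 μs; sum = 354 μs.
End-to-end = 483 μs.

483 μs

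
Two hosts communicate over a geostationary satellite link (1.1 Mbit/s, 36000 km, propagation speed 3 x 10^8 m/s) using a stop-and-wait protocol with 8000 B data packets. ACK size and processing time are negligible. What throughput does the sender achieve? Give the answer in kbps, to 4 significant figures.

214.6 kbps

t_tx = L/R = 64000/1100000 = 0.0581818 s.
t_prop = 36000000/300000000 = 0.12 s; RTT = 0.24 s.
Cycle = t_tx + RTT = 0.298182 s.
Throughput = L / cycle = 64000 / 0.298182 = 214.6 kbps.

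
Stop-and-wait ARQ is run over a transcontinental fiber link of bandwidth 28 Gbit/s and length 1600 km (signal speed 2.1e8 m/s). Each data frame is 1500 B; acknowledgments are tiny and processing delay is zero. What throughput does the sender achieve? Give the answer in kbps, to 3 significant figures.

t_tx = L/R = 12000/28000000000 = 4.28571e-07 s.
t_prop = 1600000/210000000 = 0.00761905 s; RTT = 0.0152381 s.
Cycle = t_tx + RTT = 0.0152385 s.
Throughput = L / cycle = 12000 / 0.0152385 = 787 kbps.

787 kbps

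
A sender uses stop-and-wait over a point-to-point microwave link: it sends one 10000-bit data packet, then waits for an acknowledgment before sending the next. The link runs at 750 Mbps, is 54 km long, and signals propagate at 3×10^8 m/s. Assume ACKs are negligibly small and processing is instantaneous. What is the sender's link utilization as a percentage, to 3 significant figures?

3.57 %

t_tx = L/R = 10000/750000000 = 1.33333e-05 s.
t_prop = 54000/300000000 = 0.00018 s; RTT = 0.00036 s.
Cycle = t_tx + RTT = 0.000373333 s.
Utilization = t_tx / cycle = 1.33333e-05/0.000373333 = 3.57 %.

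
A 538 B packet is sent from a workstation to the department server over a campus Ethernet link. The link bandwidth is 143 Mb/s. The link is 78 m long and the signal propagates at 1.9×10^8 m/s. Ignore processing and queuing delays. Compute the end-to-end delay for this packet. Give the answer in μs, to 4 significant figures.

L = 538 × 8 = 4304 bits.
Transmission delay = L/R = 4304 / 143000000 = 30.0979 μs.
Propagation delay = d/s = 78 m / 190000000 m/s = 0.410526 μs.
Total = 30.51 μs.

30.51 μs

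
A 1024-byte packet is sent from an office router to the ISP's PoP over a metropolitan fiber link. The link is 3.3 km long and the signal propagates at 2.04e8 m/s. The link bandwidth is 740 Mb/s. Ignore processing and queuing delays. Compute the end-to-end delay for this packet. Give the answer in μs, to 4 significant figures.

27.25 μs

L = 1024 × 8 = 8192 bits.
Transmission delay = L/R = 8192 / 740000000 = 11.0703 μs.
Propagation delay = d/s = 3300 m / 204000000 m/s = 16.1765 μs.
Total = 27.25 μs.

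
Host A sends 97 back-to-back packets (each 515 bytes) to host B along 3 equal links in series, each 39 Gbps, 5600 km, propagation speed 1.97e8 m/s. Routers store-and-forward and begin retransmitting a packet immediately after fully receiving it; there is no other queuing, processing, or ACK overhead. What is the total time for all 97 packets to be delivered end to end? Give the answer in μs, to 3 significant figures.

85300 μs

Per-hop transmission t_tx = L/R = 4120/39000000000 = 0.105641 μs.
Per-hop propagation t_prop = 5600000/197000000 = 28426.4 μs.
Pipeline fill: first packet needs 3·t_tx to clear all hops; remaining 96 packets each add one t_tx.
Total = (3+97-1)·t_tx + 3·t_prop = 99·0.105641 + 3·28426.4 = 85300 μs.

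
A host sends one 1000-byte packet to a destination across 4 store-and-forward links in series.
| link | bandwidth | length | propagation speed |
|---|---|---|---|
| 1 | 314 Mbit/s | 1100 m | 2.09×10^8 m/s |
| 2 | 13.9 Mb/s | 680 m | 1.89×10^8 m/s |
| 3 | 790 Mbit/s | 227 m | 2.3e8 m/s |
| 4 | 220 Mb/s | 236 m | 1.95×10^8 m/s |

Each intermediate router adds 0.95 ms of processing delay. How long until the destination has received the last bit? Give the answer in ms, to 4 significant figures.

L = 1000 × 8 = 8000 bits.
Transmission delays (L/R per hop): 0.0254777, 0.57554, 0.0101266, 0.0363636 ms; sum = 0.647507 ms.
Propagation delays (d/s per hop): 0.00526316, 0.00359788, 0.000986957, 0.00121026 ms; sum = 0.0110583 ms.
Processing at 3 router(s): 3 × 0.95 ms = 2.85 ms.
End-to-end = 3.509 ms.

3.509 ms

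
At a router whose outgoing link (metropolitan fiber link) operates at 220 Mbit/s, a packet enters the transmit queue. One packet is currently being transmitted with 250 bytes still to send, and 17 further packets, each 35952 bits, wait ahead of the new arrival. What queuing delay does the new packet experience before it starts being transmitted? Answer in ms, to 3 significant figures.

2.79 ms

Each queued packet: L/R = 35952/220000000 = 0.163418 ms.
17 queued → 2.77811 ms.
Plus remaining 2000 bits of current packet: 0.00909091 ms.
Queuing delay = 2.79 ms.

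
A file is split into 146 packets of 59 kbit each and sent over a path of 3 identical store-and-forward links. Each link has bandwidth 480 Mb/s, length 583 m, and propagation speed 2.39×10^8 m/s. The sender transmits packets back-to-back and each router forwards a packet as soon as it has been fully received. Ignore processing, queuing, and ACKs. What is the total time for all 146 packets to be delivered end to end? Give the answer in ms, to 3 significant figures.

Per-hop transmission t_tx = L/R = 59000/480000000 = 0.122917 ms.
Per-hop propagation t_prop = 583/239000000 = 0.00243933 ms.
Pipeline fill: first packet needs 3·t_tx to clear all hops; remaining 145 packets each add one t_tx.
Total = (3+146-1)·t_tx + 3·t_prop = 148·0.122917 + 3·0.00243933 = 18.2 ms.

18.2 ms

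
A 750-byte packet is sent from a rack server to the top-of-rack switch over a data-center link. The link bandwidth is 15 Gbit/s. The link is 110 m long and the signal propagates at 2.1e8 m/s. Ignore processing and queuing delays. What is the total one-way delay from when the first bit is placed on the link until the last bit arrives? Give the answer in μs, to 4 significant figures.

L = 750 × 8 = 6000 bits.
Transmission delay = L/R = 6000 / 15000000000 = 0.4 μs.
Propagation delay = d/s = 110 m / 210000000 m/s = 0.52381 μs.
Total = 0.9238 μs.

0.9238 μs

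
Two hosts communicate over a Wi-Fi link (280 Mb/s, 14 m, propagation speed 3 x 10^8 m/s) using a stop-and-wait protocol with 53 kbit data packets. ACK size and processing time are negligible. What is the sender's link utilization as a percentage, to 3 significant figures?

100 %

t_tx = L/R = 53000/280000000 = 0.000189286 s.
t_prop = 14/300000000 = 4.66667e-08 s; RTT = 9.33333e-08 s.
Cycle = t_tx + RTT = 0.000189379 s.
Utilization = t_tx / cycle = 0.000189286/0.000189379 = 100 %.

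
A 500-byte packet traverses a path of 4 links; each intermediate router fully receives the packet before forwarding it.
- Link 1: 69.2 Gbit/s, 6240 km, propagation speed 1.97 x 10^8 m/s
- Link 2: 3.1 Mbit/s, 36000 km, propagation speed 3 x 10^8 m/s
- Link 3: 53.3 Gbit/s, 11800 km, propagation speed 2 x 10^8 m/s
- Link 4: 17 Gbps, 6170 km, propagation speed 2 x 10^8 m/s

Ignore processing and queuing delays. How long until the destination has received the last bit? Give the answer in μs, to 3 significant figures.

L = 500 × 8 = 4000 bits.
Transmission delays (L/R per hop): 0.0578035, 1290.32, 0.0750469, 0.235294 μs; sum = 1290.69 μs.
Propagation delays (d/s per hop): 31675.1, 120000, 59000, 30850 μs; sum = 241525 μs.
End-to-end = 243000 μs.

243000 μs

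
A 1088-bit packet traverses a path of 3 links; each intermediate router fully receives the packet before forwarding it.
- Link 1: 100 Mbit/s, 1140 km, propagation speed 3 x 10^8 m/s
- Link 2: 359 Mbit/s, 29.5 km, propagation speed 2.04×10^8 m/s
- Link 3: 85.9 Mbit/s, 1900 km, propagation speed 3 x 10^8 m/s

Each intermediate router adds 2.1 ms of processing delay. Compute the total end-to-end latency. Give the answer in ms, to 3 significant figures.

14.5 ms

Transmission delays (L/R per hop): 0.01088, 0.00303064, 0.0126659 ms; sum = 0.0265765 ms.
Propagation delays (d/s per hop): 3.8, 0.144608, 6.33333 ms; sum = 10.2779 ms.
Processing at 2 router(s): 2 × 2.1 ms = 4.2 ms.
End-to-end = 14.5 ms.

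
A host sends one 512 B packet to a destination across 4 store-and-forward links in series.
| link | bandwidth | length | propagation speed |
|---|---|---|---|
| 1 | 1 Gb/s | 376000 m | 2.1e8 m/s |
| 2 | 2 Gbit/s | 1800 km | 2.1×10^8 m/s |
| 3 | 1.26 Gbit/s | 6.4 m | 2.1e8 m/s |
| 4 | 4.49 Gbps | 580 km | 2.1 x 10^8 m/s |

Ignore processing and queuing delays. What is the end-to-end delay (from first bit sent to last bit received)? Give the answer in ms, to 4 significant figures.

L = 512 × 8 = 4096 bits.
Transmission delays (L/R per hop): 0.004096, 0.002048, 0.00325079, 0.000912249 ms; sum = 0.010307 ms.
Propagation delays (d/s per hop): 1.79048, 8.57143, 3.04762e-05, 2.7619 ms; sum = 13.1238 ms.
End-to-end = 13.13 ms.

13.13 ms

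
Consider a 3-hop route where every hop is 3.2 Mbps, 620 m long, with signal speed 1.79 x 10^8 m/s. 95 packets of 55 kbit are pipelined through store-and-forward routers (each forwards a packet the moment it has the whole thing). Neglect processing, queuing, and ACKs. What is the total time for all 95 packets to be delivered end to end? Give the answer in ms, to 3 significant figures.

1670 ms

Per-hop transmission t_tx = L/R = 55000/3200000 = 17.1875 ms.
Per-hop propagation t_prop = 620/179000000 = 0.00346369 ms.
Pipeline fill: first packet needs 3·t_tx to clear all hops; remaining 94 packets each add one t_tx.
Total = (3+95-1)·t_tx + 3·t_prop = 97·17.1875 + 3·0.00346369 = 1670 ms.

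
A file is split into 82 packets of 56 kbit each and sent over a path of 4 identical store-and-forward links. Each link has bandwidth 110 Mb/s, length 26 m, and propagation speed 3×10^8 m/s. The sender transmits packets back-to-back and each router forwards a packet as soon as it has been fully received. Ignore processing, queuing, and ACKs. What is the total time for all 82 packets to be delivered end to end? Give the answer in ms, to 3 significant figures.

43.3 ms

Per-hop transmission t_tx = L/R = 56000/110000000 = 0.509091 ms.
Per-hop propagation t_prop = 26/300000000 = 8.66667e-05 ms.
Pipeline fill: first packet needs 4·t_tx to clear all hops; remaining 81 packets each add one t_tx.
Total = (4+82-1)·t_tx + 4·t_prop = 85·0.509091 + 4·8.66667e-05 = 43.3 ms.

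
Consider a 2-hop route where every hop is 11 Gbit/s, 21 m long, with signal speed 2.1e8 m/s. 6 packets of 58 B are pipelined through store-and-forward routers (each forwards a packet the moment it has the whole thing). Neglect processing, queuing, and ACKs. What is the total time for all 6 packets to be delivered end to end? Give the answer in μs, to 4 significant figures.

0.4953 μs

Per-hop transmission t_tx = L/R = 464/11000000000 = 0.0421818 μs.
Per-hop propagation t_prop = 21/210000000 = 0.1 μs.
Pipeline fill: first packet needs 2·t_tx to clear all hops; remaining 5 packets each add one t_tx.
Total = (2+6-1)·t_tx + 2·t_prop = 7·0.0421818 + 2·0.1 = 0.4953 μs.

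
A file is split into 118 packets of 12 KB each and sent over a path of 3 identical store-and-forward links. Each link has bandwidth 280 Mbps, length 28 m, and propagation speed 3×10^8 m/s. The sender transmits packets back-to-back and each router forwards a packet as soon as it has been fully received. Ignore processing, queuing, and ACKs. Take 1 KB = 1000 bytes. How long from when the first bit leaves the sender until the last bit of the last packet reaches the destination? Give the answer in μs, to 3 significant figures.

Per-hop transmission t_tx = L/R = 96000/280000000 = 342.857 μs.
Per-hop propagation t_prop = 28/300000000 = 0.0933333 μs.
Pipeline fill: first packet needs 3·t_tx to clear all hops; remaining 117 packets each add one t_tx.
Total = (3+118-1)·t_tx + 3·t_prop = 120·342.857 + 3·0.0933333 = 41100 μs.

41100 μs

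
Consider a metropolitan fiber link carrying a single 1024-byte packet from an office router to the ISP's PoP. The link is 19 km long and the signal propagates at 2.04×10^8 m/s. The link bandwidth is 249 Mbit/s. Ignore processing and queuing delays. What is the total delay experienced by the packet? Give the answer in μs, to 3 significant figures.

L = 1024 × 8 = 8192 bits.
Transmission delay = L/R = 8192 / 249000000 = 32.8996 μs.
Propagation delay = d/s = 19000 m / 204000000 m/s = 93.1373 μs.
Total = 126 μs.

126 μs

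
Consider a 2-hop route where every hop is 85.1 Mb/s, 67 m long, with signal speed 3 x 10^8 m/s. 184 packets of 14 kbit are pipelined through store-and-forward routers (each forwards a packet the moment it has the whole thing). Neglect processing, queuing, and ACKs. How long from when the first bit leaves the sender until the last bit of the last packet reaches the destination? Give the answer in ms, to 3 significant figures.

30.4 ms

Per-hop transmission t_tx = L/R = 14000/85100000 = 0.164512 ms.
Per-hop propagation t_prop = 67/300000000 = 0.000223333 ms.
Pipeline fill: first packet needs 2·t_tx to clear all hops; remaining 183 packets each add one t_tx.
Total = (2+184-1)·t_tx + 2·t_prop = 185·0.164512 + 2·0.000223333 = 30.4 ms.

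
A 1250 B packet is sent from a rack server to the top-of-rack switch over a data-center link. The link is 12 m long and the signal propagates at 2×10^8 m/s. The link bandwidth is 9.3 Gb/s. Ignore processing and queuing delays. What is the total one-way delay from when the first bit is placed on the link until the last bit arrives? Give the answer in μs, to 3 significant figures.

1.14 μs

L = 1250 × 8 = 10000 bits.
Transmission delay = L/R = 10000 / 9300000000 = 1.07527 μs.
Propagation delay = d/s = 12 m / 200000000 m/s = 0.06 μs.
Total = 1.14 μs.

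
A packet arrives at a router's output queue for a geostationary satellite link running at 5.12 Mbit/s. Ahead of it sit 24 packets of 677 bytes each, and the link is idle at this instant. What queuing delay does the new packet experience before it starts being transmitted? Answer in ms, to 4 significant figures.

Each queued packet: L/R = 5416/5120000 = 1.05781 ms.
24 queued → 25.3875 ms.
Queuing delay = 25.39 ms.

25.39 ms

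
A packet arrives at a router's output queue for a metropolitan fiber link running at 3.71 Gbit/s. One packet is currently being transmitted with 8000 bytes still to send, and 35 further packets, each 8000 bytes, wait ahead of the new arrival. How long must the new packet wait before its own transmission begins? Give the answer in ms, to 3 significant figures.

Each queued packet: L/R = 64000/3710000000 = 0.0172507 ms.
35 queued → 0.603774 ms.
Plus remaining 64000 bits of current packet: 0.0172507 ms.
Queuing delay = 0.621 ms.

0.621 ms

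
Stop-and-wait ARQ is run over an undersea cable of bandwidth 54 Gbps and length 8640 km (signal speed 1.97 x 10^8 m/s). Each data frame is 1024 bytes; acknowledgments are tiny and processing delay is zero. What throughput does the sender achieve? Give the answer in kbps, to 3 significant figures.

t_tx = L/R = 8192/54000000000 = 1.51704e-07 s.
t_prop = 8640000/197000000 = 0.0438579 s; RTT = 0.0877157 s.
Cycle = t_tx + RTT = 0.0877159 s.
Throughput = L / cycle = 8192 / 0.0877159 = 93.4 kbps.

93.4 kbps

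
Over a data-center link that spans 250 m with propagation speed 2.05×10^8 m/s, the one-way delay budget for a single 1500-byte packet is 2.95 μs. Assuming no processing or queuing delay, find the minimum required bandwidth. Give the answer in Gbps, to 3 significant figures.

6.93 Gbps

L = 12000 bits.
Propagation delay = 250 / 2.05e+08 = 1.21951 μs.
Transmission budget = 2.95 − 1.21951 = 1.73049 μs.
R ≥ L / t_tx = 12000 bits / 1.73049e-06 s = 6.93 Gbps.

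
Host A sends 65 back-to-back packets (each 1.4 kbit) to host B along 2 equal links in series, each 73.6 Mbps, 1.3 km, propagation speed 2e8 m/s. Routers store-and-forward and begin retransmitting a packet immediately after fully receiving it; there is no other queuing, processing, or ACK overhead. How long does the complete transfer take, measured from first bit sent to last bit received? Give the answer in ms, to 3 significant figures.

Per-hop transmission t_tx = L/R = 1400/73600000 = 0.0190217 ms.
Per-hop propagation t_prop = 1300/200000000 = 0.0065 ms.
Pipeline fill: first packet needs 2·t_tx to clear all hops; remaining 64 packets each add one t_tx.
Total = (2+65-1)·t_tx + 2·t_prop = 66·0.0190217 + 2·0.0065 = 1.27 ms.

1.27 ms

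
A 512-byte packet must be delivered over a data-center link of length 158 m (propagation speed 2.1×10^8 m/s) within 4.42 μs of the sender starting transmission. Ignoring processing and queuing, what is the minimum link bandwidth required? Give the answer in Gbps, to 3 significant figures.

L = 4096 bits.
Propagation delay = 158 / 210000000 = 0.752381 μs.
Transmission budget = 4.42 − 0.752381 = 3.66762 μs.
R ≥ L / t_tx = 4096 bits / 3.66762e-06 s = 1.12 Gbps.

1.12 Gbps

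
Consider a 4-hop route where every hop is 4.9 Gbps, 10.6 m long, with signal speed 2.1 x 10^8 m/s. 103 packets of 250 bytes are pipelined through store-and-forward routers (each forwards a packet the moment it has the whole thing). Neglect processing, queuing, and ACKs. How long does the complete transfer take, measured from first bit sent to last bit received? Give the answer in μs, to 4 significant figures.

Per-hop transmission t_tx = L/R = 2000/4900000000 = 0.408163 μs.
Per-hop propagation t_prop = 10.6/210000000 = 0.0504762 μs.
Pipeline fill: first packet needs 4·t_tx to clear all hops; remaining 102 packets each add one t_tx.
Total = (4+103-1)·t_tx + 4·t_prop = 106·0.408163 + 4·0.0504762 = 43.47 μs.

43.47 μs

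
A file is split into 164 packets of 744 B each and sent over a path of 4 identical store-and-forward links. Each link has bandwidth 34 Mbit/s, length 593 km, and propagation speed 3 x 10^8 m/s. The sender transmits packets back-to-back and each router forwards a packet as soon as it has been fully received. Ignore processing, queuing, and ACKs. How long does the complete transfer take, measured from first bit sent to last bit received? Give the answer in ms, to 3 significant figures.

Per-hop transmission t_tx = L/R = 5952/34000000 = 0.175059 ms.
Per-hop propagation t_prop = 593000/300000000 = 1.97667 ms.
Pipeline fill: first packet needs 4·t_tx to clear all hops; remaining 163 packets each add one t_tx.
Total = (4+164-1)·t_tx + 4·t_prop = 167·0.175059 + 4·1.97667 = 37.1 ms.

37.1 ms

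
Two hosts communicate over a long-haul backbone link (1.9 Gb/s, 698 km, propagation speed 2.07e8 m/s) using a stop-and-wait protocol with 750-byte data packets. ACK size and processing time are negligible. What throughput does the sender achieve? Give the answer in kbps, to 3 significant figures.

889 kbps

t_tx = L/R = 6000/1900000000 = 3.15789e-06 s.
t_prop = 698000/2.07e+08 = 0.00337198 s; RTT = 0.00674396 s.
Cycle = t_tx + RTT = 0.00674712 s.
Throughput = L / cycle = 6000 / 0.00674712 = 889 kbps.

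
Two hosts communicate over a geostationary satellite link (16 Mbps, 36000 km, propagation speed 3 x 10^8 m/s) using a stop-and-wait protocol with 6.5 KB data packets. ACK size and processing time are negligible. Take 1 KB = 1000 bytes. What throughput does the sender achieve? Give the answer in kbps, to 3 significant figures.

t_tx = L/R = 52000/16000000 = 0.00325 s.
t_prop = 36000000/300000000 = 0.12 s; RTT = 0.24 s.
Cycle = t_tx + RTT = 0.24325 s.
Throughput = L / cycle = 52000 / 0.24325 = 214 kbps.

214 kbps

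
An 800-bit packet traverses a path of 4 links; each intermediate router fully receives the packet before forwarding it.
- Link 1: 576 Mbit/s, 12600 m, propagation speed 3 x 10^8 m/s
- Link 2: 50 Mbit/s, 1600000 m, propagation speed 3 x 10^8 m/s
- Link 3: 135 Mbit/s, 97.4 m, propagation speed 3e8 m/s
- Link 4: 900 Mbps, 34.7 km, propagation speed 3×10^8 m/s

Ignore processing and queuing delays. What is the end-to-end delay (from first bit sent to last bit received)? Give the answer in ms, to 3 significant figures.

Transmission delays (L/R per hop): 0.00138889, 0.016, 0.00592593, 0.000888889 ms; sum = 0.0242037 ms.
Propagation delays (d/s per hop): 0.042, 5.33333, 0.000324667, 0.115667 ms; sum = 5.49132 ms.
End-to-end = 5.52 ms.

5.52 ms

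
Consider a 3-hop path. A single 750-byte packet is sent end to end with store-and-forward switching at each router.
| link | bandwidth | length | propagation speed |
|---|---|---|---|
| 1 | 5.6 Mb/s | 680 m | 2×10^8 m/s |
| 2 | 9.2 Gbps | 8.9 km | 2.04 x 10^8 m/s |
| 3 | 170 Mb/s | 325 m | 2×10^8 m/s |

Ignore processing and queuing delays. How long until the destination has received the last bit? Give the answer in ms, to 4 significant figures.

1.156 ms

L = 750 × 8 = 6000 bits.
Transmission delays (L/R per hop): 1.07143, 0.000652174, 0.0352941 ms; sum = 1.10737 ms.
Propagation delays (d/s per hop): 0.0034, 0.0436275, 0.001625 ms; sum = 0.0486525 ms.
End-to-end = 1.156 ms.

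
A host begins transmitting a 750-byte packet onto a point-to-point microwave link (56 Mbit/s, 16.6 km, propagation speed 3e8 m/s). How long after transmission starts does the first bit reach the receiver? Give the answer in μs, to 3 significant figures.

55.3 μs

First bit experiences only propagation delay: d/s = 16600/300000000 = 55.3 μs.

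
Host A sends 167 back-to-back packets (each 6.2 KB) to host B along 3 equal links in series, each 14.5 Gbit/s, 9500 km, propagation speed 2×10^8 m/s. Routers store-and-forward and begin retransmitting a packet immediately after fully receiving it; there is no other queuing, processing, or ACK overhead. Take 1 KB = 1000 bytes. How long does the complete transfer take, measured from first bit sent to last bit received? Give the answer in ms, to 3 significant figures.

Per-hop transmission t_tx = L/R = 49600/14500000000 = 0.00342069 ms.
Per-hop propagation t_prop = 9500000/200000000 = 47.5 ms.
Pipeline fill: first packet needs 3·t_tx to clear all hops; remaining 166 packets each add one t_tx.
Total = (3+167-1)·t_tx + 3·t_prop = 169·0.00342069 + 3·47.5 = 143 ms.

143 ms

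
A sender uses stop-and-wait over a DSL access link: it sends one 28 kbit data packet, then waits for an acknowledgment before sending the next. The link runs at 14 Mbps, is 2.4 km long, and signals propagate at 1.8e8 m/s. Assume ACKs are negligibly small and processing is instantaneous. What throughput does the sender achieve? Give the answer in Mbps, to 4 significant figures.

13.82 Mbps

t_tx = L/R = 28000/14000000 = 0.002 s.
t_prop = 2400/180000000 = 1.33333e-05 s; RTT = 2.66667e-05 s.
Cycle = t_tx + RTT = 0.00202667 s.
Throughput = L / cycle = 28000 / 0.00202667 = 13.82 Mbps.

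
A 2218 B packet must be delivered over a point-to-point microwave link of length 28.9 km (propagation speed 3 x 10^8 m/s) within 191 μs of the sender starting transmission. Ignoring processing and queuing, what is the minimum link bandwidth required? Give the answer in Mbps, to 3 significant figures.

L = 17744 bits.
Propagation delay = 28900 / 300000000 = 96.3333 μs.
Transmission budget = 191 − 96.3333 = 94.6667 μs.
R ≥ L / t_tx = 17744 bits / 9.46667e-05 s = 187 Mbps.

187 Mbps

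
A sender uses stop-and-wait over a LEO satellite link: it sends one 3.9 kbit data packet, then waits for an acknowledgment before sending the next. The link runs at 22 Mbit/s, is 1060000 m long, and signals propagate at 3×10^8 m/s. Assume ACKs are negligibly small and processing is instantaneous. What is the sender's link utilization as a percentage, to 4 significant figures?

2.447 %

t_tx = L/R = 3900/22000000 = 0.000177273 s.
t_prop = 1060000/300000000 = 0.00353333 s; RTT = 0.00706667 s.
Cycle = t_tx + RTT = 0.00724394 s.
Utilization = t_tx / cycle = 0.000177273/0.00724394 = 2.447 %.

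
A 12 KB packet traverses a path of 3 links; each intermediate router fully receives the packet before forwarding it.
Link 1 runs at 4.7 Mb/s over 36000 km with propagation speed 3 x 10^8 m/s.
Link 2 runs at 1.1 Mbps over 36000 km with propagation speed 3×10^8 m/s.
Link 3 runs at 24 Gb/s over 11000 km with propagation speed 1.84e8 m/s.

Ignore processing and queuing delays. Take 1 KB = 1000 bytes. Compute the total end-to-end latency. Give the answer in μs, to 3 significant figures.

407000 μs

L = 96000 bits.
Transmission delays (L/R per hop): 20425.5, 87272.7, 4 μs; sum = 107702 μs.
Propagation delays (d/s per hop): 120000, 120000, 59782.6 μs; sum = 299783 μs.
End-to-end = 407000 μs.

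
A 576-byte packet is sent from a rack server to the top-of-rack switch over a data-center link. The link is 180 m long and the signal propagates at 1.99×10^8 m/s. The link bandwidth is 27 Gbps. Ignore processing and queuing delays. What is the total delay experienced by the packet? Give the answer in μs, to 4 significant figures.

1.075 μs

L = 576 × 8 = 4608 bits.
Transmission delay = L/R = 4608 / 27000000000 = 0.170667 μs.
Propagation delay = d/s = 180 m / 199000000 m/s = 0.904523 μs.
Total = 1.075 μs.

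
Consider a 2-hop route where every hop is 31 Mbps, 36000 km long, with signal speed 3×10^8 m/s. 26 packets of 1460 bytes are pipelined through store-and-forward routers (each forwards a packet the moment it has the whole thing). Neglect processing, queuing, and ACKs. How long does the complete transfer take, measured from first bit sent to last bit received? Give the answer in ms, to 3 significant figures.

Per-hop transmission t_tx = L/R = 11680/31000000 = 0.376774 ms.
Per-hop propagation t_prop = 36000000/300000000 = 120 ms.
Pipeline fill: first packet needs 2·t_tx to clear all hops; remaining 25 packets each add one t_tx.
Total = (2+26-1)·t_tx + 2·t_prop = 27·0.376774 + 2·120 = 250 ms.

250 ms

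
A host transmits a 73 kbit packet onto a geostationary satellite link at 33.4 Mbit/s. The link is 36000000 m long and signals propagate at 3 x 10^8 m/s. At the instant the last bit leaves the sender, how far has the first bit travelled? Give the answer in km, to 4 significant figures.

655.7 km

t_tx = L/R = 73000/33400000 = 0.00218563 s.
Distance = s × t_tx = 300000000 × 0.00218563 = 655.7 km.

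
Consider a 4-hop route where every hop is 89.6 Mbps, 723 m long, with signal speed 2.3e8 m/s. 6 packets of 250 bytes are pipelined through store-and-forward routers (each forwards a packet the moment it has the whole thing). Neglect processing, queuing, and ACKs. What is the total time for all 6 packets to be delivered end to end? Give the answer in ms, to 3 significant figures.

Per-hop transmission t_tx = L/R = 2000/89600000 = 0.0223214 ms.
Per-hop propagation t_prop = 723/2.3e+08 = 0.00314348 ms.
Pipeline fill: first packet needs 4·t_tx to clear all hops; remaining 5 packets each add one t_tx.
Total = (4+6-1)·t_tx + 4·t_prop = 9·0.0223214 + 4·0.00314348 = 0.213 ms.

0.213 ms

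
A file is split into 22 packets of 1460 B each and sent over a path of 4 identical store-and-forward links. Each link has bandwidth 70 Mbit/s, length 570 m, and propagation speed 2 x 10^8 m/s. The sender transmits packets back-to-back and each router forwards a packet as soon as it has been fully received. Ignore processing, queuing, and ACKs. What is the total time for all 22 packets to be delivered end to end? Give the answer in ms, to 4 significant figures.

Per-hop transmission t_tx = L/R = 11680/70000000 = 0.166857 ms.
Per-hop propagation t_prop = 570/200000000 = 0.00285 ms.
Pipeline fill: first packet needs 4·t_tx to clear all hops; remaining 21 packets each add one t_tx.
Total = (4+22-1)·t_tx + 4·t_prop = 25·0.166857 + 4·0.00285 = 4.183 ms.

4.183 ms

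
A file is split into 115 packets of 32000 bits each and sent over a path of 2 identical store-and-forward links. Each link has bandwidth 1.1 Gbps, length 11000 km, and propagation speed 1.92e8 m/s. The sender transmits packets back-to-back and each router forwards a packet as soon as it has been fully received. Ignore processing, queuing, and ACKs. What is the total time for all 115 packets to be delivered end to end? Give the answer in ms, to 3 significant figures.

Per-hop transmission t_tx = L/R = 32000/1100000000 = 0.0290909 ms.
Per-hop propagation t_prop = 11000000/192000000 = 57.2917 ms.
Pipeline fill: first packet needs 2·t_tx to clear all hops; remaining 114 packets each add one t_tx.
Total = (2+115-1)·t_tx + 2·t_prop = 116·0.0290909 + 2·57.2917 = 118 ms.

118 ms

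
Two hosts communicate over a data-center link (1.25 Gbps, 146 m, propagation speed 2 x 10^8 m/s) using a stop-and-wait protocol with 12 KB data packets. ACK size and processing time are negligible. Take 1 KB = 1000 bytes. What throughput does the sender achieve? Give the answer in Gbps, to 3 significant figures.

1.23 Gbps

t_tx = L/R = 96000/1250000000 = 7.68e-05 s.
t_prop = 146/200000000 = 7.3e-07 s; RTT = 1.46e-06 s.
Cycle = t_tx + RTT = 7.826e-05 s.
Throughput = L / cycle = 96000 / 7.826e-05 = 1.23 Gbps.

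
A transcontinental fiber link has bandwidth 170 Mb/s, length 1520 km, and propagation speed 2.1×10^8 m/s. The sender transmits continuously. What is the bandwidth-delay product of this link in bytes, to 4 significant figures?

153800 bytes

Propagation delay = 1520000 / 210000000 = 0.0072381 s.
BDP = R × t_prop = 170000000 × 0.0072381 = 1230480 bits.
In bytes: 1230480/8 = 153800 bytes.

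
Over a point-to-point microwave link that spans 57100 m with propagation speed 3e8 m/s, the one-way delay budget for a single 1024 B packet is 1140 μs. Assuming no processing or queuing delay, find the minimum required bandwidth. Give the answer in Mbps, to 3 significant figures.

8.63 Mbps

L = 8192 bits.
Propagation delay = 57100 / 300000000 = 190.333 μs.
Transmission budget = 1140 − 190.333 = 949.667 μs.
R ≥ L / t_tx = 8192 bits / 0.000949667 s = 8.63 Mbps.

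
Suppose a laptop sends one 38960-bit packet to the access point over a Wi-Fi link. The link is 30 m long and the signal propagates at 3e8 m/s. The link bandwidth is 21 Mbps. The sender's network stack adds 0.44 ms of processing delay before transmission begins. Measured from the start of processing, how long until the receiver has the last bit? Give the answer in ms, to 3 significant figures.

Transmission delay = L/R = 38960 / 21000000 = 1.85524 ms.
Propagation delay = d/s = 30 m / 300000000 m/s = 0.0001 ms.
Plus processing delay 0.44 ms = 0.44 ms.
Total = 2.30 ms.

2.30 ms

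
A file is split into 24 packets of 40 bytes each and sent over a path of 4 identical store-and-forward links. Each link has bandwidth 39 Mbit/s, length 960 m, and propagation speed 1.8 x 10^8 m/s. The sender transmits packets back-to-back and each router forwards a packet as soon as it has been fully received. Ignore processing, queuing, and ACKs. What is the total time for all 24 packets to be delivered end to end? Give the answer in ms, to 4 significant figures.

0.2429 ms

Per-hop transmission t_tx = L/R = 320/39000000 = 0.00820513 ms.
Per-hop propagation t_prop = 960/180000000 = 0.00533333 ms.
Pipeline fill: first packet needs 4·t_tx to clear all hops; remaining 23 packets each add one t_tx.
Total = (4+24-1)·t_tx + 4·t_prop = 27·0.00820513 + 4·0.00533333 = 0.2429 ms.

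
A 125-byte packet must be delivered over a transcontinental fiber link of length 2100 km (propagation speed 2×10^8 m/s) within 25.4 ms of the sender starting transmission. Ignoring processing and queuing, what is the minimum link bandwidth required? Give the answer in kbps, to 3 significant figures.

L = 1000 bits.
Propagation delay = 2100000 / 200000000 = 10.5 ms.
Transmission budget = 25.4 − 10.5 = 14.9 ms.
R ≥ L / t_tx = 1000 bits / 0.0149 s = 67.1 kbps.

67.1 kbps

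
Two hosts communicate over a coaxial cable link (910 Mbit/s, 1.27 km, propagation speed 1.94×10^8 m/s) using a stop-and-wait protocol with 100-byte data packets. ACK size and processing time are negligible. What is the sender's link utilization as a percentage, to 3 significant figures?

6.29 %

t_tx = L/R = 800/910000000 = 8.79121e-07 s.
t_prop = 1270/194000000 = 6.54639e-06 s; RTT = 1.30928e-05 s.
Cycle = t_tx + RTT = 1.39719e-05 s.
Utilization = t_tx / cycle = 8.79121e-07/1.39719e-05 = 6.29 %.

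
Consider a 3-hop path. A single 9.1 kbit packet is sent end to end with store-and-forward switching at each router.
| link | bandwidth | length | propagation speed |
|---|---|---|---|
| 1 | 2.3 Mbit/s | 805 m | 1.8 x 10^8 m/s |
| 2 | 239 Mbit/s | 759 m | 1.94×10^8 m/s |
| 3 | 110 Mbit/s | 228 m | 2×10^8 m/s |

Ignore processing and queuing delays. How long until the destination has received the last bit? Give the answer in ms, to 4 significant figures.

L = 9100 bits.
Transmission delays (L/R per hop): 3.95652, 0.0380753, 0.0827273 ms; sum = 4.07732 ms.
Propagation delays (d/s per hop): 0.00447222, 0.00391237, 0.00114 ms; sum = 0.00952459 ms.
End-to-end = 4.087 ms.

4.087 ms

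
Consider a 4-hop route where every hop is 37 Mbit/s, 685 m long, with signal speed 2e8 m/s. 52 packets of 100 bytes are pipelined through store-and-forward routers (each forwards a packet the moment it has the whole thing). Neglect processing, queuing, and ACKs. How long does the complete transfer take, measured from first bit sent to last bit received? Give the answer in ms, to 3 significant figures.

1.20 ms

Per-hop transmission t_tx = L/R = 800/37000000 = 0.0216216 ms.
Per-hop propagation t_prop = 685/200000000 = 0.003425 ms.
Pipeline fill: first packet needs 4·t_tx to clear all hops; remaining 51 packets each add one t_tx.
Total = (4+52-1)·t_tx + 4·t_prop = 55·0.0216216 + 4·0.003425 = 1.20 ms.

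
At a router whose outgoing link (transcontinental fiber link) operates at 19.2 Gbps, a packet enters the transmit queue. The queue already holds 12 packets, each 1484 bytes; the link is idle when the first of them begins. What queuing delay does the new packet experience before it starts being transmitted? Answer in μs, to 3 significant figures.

Each queued packet: L/R = 11872/19200000000 = 0.618333 μs.
12 queued → 7.42 μs.
Queuing delay = 7.42 μs.

7.42 μs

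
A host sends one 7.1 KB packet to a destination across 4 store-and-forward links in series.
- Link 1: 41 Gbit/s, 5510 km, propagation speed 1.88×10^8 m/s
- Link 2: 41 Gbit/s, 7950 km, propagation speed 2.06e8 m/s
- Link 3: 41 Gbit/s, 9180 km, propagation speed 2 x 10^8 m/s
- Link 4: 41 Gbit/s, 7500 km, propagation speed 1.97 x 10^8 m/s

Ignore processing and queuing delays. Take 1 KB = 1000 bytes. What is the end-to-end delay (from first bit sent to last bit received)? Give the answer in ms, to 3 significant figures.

L = 56800 bits.
Transmission delay per hop = L/R = 56800/41000000000 = 0.00138537 ms; 4 hops → 0.00554146 ms.
Propagation delays (d/s per hop): 29.3085, 38.5922, 45.9, 38.0711 ms; sum = 151.872 ms.
End-to-end = 152 ms.

152 ms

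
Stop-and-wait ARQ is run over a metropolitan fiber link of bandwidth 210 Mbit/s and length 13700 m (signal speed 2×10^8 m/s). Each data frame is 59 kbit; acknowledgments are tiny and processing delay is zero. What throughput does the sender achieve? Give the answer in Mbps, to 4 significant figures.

141.2 Mbps

t_tx = L/R = 59000/210000000 = 0.000280952 s.
t_prop = 13700/200000000 = 6.85e-05 s; RTT = 0.000137 s.
Cycle = t_tx + RTT = 0.000417952 s.
Throughput = L / cycle = 59000 / 0.000417952 = 141.2 Mbps.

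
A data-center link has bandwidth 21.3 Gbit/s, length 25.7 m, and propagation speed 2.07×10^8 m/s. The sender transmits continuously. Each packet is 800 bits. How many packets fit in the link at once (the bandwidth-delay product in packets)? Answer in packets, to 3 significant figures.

3.31 packets

Propagation delay = 25.7 / 2.07e+08 = 1.24155e-07 s.
BDP = R × t_prop = 21300000000 × 1.24155e-07 = 2644.49 bits.
In packets of 800 bits: 3.31 packets.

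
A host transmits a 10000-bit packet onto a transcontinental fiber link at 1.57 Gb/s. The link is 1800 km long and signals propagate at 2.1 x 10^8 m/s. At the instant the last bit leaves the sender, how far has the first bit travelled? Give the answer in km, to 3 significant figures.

1.34 km

t_tx = L/R = 10000/1570000000 = 6.36943e-06 s.
Distance = s × t_tx = 210000000 × 6.36943e-06 = 1.34 km.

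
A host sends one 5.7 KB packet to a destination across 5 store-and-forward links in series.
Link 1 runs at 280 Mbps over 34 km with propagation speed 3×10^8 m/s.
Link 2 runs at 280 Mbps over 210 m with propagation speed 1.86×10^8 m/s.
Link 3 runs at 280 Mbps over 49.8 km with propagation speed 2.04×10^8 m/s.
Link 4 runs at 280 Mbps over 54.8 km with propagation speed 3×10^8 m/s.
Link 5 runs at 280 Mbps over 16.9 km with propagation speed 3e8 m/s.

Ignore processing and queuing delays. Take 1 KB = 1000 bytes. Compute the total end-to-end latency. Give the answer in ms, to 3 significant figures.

1.41 ms

L = 45600 bits.
Transmission delay per hop = L/R = 45600/280000000 = 0.162857 ms; 5 hops → 0.814286 ms.
Propagation delays (d/s per hop): 0.113333, 0.00112903, 0.244118, 0.182667, 0.0563333 ms; sum = 0.59758 ms.
End-to-end = 1.41 ms.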